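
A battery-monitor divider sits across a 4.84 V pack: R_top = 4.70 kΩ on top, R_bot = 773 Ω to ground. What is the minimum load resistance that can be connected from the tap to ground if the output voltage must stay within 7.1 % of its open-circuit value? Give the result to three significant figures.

R_L(min) ≈ 8.69 kΩ

Output resistance R_th = R_top‖R_bot = (4700 × 773)/5473 = 663.8 Ω.
The fractional drop is R_th/(R_th + R_L); requiring this ≤ 0.0710 gives R_L ≥ R_th(1/0.0710 − 1) = 663.8 × 13.08 = 8.69 kΩ.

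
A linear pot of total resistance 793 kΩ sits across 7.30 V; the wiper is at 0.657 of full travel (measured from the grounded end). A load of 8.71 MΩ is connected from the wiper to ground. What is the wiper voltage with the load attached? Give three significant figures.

The wiper splits the pot into (1−α)R = 272.0 kΩ above and αR = 521.0 kΩ below.
Lower section ‖ load = 491.6 kΩ.
V_wiper = 7.30 × 491.6/(272.0 + 491.6) = 4.70 V.

V ≈ 4.70 V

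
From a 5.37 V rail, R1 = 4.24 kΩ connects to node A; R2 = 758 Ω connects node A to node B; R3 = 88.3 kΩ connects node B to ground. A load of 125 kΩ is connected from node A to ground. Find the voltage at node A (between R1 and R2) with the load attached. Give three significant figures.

Below node A the series string R2+R3 = 89060 Ω sits in parallel with the 125000 Ω load: 52010 Ω.
V_A = 5.37 × 52010/(4240 + 52010) = 4.97 V.

V ≈ 4.97 V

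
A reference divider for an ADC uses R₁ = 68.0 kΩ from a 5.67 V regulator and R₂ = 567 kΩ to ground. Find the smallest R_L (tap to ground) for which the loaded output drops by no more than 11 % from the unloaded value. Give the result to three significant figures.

R_L(min) ≈ 491 kΩ

Output resistance R_th = R₁‖R₂ = (68.0 × 567)/635.0 = 60.72 kΩ.
The fractional drop is R_th/(R_th + R_L); requiring this ≤ 0.110 gives R_L ≥ R_th(1/0.110 − 1) = 60.72 × 8.091 = 491 kΩ.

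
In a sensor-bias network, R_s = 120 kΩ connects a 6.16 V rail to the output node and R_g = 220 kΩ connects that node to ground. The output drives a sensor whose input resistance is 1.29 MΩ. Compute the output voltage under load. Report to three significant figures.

V_out ≈ 3.76 V

The load sits in parallel with R_g: R_g‖R_L = (220 × 1290) / (220 + 1290) = 187.9 kΩ.
V_out = 6.16 × 187.9 / (120 + 187.9) = 6.16 × 187.9/307.9 = 3.76 V.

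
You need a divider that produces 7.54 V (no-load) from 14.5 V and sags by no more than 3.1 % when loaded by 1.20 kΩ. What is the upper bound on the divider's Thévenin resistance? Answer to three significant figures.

R_th ≤ 38.4 Ω

Loading drop = R_th/(R_th + R_L) ≤ 0.0310, so R_th ≤ R_L · ε/(1−ε) = 1.20 kΩ × 0.0310/0.9690 = 38.4 Ω.
(Any R1, R2 with R2/(R1+R2) = 0.520 and R1‖R2 ≤ 38.4 Ω will meet the spec.)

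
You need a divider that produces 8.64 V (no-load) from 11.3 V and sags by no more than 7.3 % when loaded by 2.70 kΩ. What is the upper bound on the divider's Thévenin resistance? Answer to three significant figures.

R_th ≤ 213 Ω

Loading drop = R_th/(R_th + R_L) ≤ 0.0730, so R_th ≤ R_L · ε/(1−ε) = 2.70 kΩ × 0.0730/0.9270 = 213 Ω.
(Any R1, R2 with R2/(R1+R2) = 0.765 and R1‖R2 ≤ 213 Ω will meet the spec.)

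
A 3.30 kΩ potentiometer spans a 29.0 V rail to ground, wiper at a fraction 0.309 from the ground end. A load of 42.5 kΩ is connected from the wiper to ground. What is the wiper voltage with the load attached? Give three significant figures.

V ≈ 8.81 V

The wiper splits the pot into (1−α)R = 2.280 kΩ above and αR = 1.020 kΩ below.
Lower section ‖ load = 0.9958 kΩ.
V_wiper = 29.0 × 0.9958/(2.280 + 0.9958) = 8.81 V.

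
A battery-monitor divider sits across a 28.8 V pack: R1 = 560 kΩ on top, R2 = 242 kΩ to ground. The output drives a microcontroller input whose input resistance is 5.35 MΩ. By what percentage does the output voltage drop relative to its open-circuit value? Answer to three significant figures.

3.06 %

The divider's output (Thévenin) resistance is R1‖R2 = 169.0 kΩ.
Fractional drop under load = R_th/(R_th + R_L) = 169.0 / (169.0 + 5350) = 0.03062.
So the output falls by 3.06 %.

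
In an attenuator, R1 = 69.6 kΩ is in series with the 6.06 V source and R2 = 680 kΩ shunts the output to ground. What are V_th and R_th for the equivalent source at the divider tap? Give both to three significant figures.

V_th is the open-circuit tap voltage: 6.06 × 680/(69.6 + 680) = 5.50 V.
With the supply zeroed, R1 and R2 appear in parallel from the tap: R_th = R1‖R2 = (69.6 × 680)/749.6 = 63.1 kΩ.

V_th = 5.50 V, R_th = 63.1 kΩ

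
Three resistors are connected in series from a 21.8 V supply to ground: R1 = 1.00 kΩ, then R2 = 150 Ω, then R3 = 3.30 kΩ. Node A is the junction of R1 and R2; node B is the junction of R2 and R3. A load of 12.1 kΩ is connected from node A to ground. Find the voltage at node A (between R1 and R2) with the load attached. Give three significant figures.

Below node A the series string R2+R3 = 3450 Ω sits in parallel with the 12100 Ω load: 2685 Ω.
V_A = 21.8 × 2685/(1000 + 2685) = 15.9 V.

V ≈ 15.9 V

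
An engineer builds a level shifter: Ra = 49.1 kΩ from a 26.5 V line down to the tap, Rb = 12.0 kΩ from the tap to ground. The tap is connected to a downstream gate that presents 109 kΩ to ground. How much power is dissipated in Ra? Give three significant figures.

Total resistance from the source is Ra + (Rb‖R_L) = 59.91 kΩ, so I = 26.5/59.91 kΩ = 0.4423 mA.
P = I²·Ra = (0.4423 mA)² × 49.1 kΩ = 9.61 mW.

P ≈ 9.61 mW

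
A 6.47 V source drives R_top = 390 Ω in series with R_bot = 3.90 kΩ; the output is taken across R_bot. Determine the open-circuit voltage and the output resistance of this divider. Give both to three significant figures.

V_th = 5.88 V, R_th = 355 Ω

V_th is the open-circuit tap voltage: 6.47 × 3900/(390 + 3900) = 5.88 V.
With the supply zeroed, R_top and R_bot appear in parallel from the tap: R_th = R_top‖R_bot = (390 × 3900)/4290 = 355 Ω.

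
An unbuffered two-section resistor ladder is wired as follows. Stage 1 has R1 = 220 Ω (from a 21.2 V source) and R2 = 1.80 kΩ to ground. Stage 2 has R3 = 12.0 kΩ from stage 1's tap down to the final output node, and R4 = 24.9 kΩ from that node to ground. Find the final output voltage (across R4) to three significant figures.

V_out ≈ 12.7 V

Stage 2 presents R3+R4 = 36900 Ω as a load on stage 1's tap.
Stage 1's lower leg becomes R2‖(R3+R4) = 1716 Ω, so V_mid = 21.2 × 1716/1936 = 18.79 V.
Stage 2 is itself unloaded: V_out = V_mid × R4/(R3+R4) = 18.79 × 24900/36900 = 12.7 V.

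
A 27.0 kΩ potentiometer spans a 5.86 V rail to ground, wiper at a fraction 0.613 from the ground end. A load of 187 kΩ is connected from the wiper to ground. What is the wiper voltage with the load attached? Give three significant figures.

The wiper splits the pot into (1−α)R = 10.45 kΩ above and αR = 16.55 kΩ below.
Lower section ‖ load = 15.21 kΩ.
V_wiper = 5.86 × 15.21/(10.45 + 15.21) = 3.47 V.

V ≈ 3.47 V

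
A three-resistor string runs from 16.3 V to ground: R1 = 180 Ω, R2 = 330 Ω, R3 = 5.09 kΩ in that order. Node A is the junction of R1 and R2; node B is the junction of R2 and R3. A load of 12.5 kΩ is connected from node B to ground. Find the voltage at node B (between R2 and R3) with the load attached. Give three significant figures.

V ≈ 14.3 V

At node B, R3 is in parallel with the load: R3‖R_L = 3617 Ω.
Below node A the resistance is R2 + (R3‖R_L) = 3947 Ω, so V_A = 16.3 × 3947/4127 = 15.59 V.
Then V_B = V_A × (R3‖R_L)/(R2 + R3‖R_L) = 15.59 × 3617/3947 = 14.3 V.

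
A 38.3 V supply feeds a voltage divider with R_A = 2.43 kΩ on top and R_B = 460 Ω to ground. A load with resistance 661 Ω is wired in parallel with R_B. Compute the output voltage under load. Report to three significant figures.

V_out ≈ 3.85 V

The load sits in parallel with R_B: R_B‖R_L = (460 × 661) / (460 + 661) = 271.2 Ω.
V_out = 38.3 × 271.2 / (2430 + 271.2) = 38.3 × 271.2/2701 = 3.85 V.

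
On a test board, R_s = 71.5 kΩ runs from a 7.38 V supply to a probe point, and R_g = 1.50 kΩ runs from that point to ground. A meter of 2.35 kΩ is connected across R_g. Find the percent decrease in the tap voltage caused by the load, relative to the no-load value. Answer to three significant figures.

38.5 %

Unloaded V = 7.38 × 1.50/73.00 = 0.1516 V.
Loaded: R_g‖R_L = 0.9156 kΩ, giving V = 7.38 × 0.9156/72.42 = 0.09331 V.
Drop = (0.1516 − 0.09331) / 0.1516 = 38.5 %.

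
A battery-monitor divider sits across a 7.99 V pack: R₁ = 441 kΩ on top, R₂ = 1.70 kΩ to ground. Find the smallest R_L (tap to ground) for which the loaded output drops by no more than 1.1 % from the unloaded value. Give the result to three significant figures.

Output resistance R_th = R₁‖R₂ = (441 × 1.70)/442.7 = 1.693 kΩ.
The fractional drop is R_th/(R_th + R_L); requiring this ≤ 0.0110 gives R_L ≥ R_th(1/0.0110 − 1) = 1.693 × 89.91 = 152 kΩ.

R_L(min) ≈ 152 kΩ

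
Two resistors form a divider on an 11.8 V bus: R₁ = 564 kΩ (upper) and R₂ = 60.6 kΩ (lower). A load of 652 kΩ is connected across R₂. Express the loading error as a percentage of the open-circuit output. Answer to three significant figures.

The divider's output (Thévenin) resistance is R₁‖R₂ = 54.72 kΩ.
Fractional drop under load = R_th/(R_th + R_L) = 54.72 / (54.72 + 652) = 0.07743.
So the output falls by 7.74 %.

7.74 %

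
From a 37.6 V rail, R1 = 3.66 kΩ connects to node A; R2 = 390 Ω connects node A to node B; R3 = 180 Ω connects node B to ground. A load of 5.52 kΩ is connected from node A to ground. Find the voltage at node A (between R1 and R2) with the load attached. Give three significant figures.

Below node A the series string R2+R3 = 570.0 Ω sits in parallel with the 5520 Ω load: 516.7 Ω.
V_A = 37.6 × 516.7/(3660 + 516.7) = 4.65 V.

V ≈ 4.65 V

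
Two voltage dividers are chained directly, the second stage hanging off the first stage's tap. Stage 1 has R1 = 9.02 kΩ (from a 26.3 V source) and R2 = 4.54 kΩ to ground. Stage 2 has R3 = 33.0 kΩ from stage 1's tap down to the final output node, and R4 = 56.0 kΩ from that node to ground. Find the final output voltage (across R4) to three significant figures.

Stage 2 presents R3+R4 = 89.00 kΩ as a load on stage 1's tap.
Stage 1's lower leg becomes R2‖(R3+R4) = 4.320 kΩ, so V_mid = 26.3 × 4.320/13.34 = 8.516 V.
Stage 2 is itself unloaded: V_out = V_mid × R4/(R3+R4) = 8.516 × 56.0/89.00 = 5.36 V.

V_out ≈ 5.36 V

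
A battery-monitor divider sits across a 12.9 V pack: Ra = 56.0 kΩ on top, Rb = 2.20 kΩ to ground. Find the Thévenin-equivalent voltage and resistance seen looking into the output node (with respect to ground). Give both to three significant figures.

V_th is the open-circuit tap voltage: 12.9 × 2.20/(56.0 + 2.20) = 0.488 V.
With the supply zeroed, Ra and Rb appear in parallel from the tap: R_th = Ra‖Rb = (56.0 × 2.20)/58.20 = 2.12 kΩ.

V_th = 0.488 V, R_th = 2.12 kΩ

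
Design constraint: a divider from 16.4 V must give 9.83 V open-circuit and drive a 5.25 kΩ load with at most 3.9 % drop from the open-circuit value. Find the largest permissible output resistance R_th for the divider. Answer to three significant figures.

R_th ≤ 213 Ω

Loading drop = R_th/(R_th + R_L) ≤ 0.0390, so R_th ≤ R_L · ε/(1−ε) = 5.25 kΩ × 0.0390/0.9610 = 213 Ω.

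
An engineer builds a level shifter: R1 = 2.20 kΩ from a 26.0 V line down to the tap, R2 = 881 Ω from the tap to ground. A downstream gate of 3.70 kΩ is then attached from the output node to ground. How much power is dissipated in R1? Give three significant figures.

P ≈ 175 mW

Total resistance from the source is R1 + (R2‖R_L) = 2912 Ω, so I = 26.0/2912 Ω = 8.930 mA.
P = I²·R1 = (8.930 mA)² × 2.20 kΩ = 175 mW.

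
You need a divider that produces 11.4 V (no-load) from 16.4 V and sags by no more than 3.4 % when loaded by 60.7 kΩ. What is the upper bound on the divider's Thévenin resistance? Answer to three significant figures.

Loading drop = R_th/(R_th + R_L) ≤ 0.0340, so R_th ≤ R_L · ε/(1−ε) = 60.7 kΩ × 0.0340/0.9660 = 2.14 kΩ.

R_th ≤ 2.14 kΩ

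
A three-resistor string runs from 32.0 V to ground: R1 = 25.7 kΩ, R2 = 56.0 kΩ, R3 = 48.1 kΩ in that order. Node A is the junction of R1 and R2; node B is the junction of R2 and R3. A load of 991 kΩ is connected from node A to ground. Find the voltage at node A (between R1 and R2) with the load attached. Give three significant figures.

V ≈ 25.1 V

Below node A the series string R2+R3 = 104.1 kΩ sits in parallel with the 991 kΩ load: 94.20 kΩ.
V_A = 32.0 × 94.20/(25.7 + 94.20) = 25.1 V.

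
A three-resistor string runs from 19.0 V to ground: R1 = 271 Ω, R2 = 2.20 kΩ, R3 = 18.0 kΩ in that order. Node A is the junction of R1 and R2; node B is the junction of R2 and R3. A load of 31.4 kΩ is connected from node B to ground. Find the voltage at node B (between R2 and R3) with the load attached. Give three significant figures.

At node B, R3 is in parallel with the load: R3‖R_L = 11440 Ω.
Below node A the resistance is R2 + (R3‖R_L) = 13640 Ω, so V_A = 19.0 × 13640/13910 = 18.63 V.
Then V_B = V_A × (R3‖R_L)/(R2 + R3‖R_L) = 18.63 × 11440/13640 = 15.6 V.

V ≈ 15.6 V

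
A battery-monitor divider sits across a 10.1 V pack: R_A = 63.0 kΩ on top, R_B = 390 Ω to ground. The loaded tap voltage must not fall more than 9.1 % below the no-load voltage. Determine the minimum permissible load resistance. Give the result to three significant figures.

Output resistance R_th = R_A‖R_B = (63000 × 390)/63390 = 387.6 Ω.
The fractional drop is R_th/(R_th + R_L); requiring this ≤ 0.0910 gives R_L ≥ R_th(1/0.0910 − 1) = 387.6 × 9.989 = 3.87 kΩ.

R_L(min) ≈ 3.87 kΩ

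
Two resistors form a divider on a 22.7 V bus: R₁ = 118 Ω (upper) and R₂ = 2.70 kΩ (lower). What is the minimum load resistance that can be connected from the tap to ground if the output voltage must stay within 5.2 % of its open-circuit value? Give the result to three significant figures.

R_L(min) ≈ 2.06 kΩ

Output resistance R_th = R₁‖R₂ = (118 × 2700)/2818 = 113.1 Ω.
The fractional drop is R_th/(R_th + R_L); requiring this ≤ 0.0520 gives R_L ≥ R_th(1/0.0520 − 1) = 113.1 × 18.23 = 2.06 kΩ.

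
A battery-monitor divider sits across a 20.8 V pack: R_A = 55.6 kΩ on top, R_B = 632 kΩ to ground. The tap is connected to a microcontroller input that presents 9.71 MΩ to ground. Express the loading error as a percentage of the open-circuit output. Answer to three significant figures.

0.524 %

The divider's output (Thévenin) resistance is R_A‖R_B = 51.10 kΩ.
Fractional drop under load = R_th/(R_th + R_L) = 51.10 / (51.10 + 9710) = 0.005235.
So the output falls by 0.524 %.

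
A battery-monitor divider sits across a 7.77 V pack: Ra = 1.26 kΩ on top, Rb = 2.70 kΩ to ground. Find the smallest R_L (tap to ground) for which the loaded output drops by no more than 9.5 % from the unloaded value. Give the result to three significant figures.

Output resistance R_th = Ra‖Rb = (1260 × 2700)/3960 = 859.1 Ω.
The fractional drop is R_th/(R_th + R_L); requiring this ≤ 0.0950 gives R_L ≥ R_th(1/0.0950 − 1) = 859.1 × 9.526 = 8.18 kΩ.

R_L(min) ≈ 8.18 kΩ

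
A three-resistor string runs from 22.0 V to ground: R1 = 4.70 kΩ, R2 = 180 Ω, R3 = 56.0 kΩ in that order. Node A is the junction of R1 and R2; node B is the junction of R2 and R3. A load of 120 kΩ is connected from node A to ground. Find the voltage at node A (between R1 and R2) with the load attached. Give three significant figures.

V ≈ 19.6 V

Below node A the series string R2+R3 = 56180 Ω sits in parallel with the 120000 Ω load: 38270 Ω.
V_A = 22.0 × 38270/(4700 + 38270) = 19.6 V.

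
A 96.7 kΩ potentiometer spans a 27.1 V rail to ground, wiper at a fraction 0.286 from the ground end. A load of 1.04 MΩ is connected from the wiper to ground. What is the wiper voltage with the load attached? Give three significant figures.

V ≈ 7.61 V

The wiper splits the pot into (1−α)R = 69.04 kΩ above and αR = 27.66 kΩ below.
Lower section ‖ load = 26.94 kΩ.
V_wiper = 27.1 × 26.94/(69.04 + 26.94) = 7.61 V.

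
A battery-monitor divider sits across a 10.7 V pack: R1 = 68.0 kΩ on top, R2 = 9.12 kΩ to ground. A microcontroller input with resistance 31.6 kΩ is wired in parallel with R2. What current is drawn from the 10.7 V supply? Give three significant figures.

R2‖R_L = 7.077 kΩ, so the source sees R1 + R2‖R_L = 75.08 kΩ.
I = 10.7 V / 75.08 kΩ = 0.143 mA.

I ≈ 0.143 mA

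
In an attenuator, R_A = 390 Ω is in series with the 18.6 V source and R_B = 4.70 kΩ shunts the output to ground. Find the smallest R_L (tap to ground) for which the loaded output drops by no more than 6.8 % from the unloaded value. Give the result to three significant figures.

R_L(min) ≈ 4.94 kΩ

Output resistance R_th = R_A‖R_B = (390 × 4700)/5090 = 360.1 Ω.
The fractional drop is R_th/(R_th + R_L); requiring this ≤ 0.0680 gives R_L ≥ R_th(1/0.0680 − 1) = 360.1 × 13.71 = 4.94 kΩ.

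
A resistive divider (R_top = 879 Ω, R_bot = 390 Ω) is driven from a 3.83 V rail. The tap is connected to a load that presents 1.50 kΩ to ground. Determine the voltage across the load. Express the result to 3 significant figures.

The load sits in parallel with R_bot: R_bot‖R_L = (390 × 1500) / (390 + 1500) = 309.5 Ω.
V_out = 3.83 × 309.5 / (879 + 309.5) = 3.83 × 309.5/1189 = 0.997 V.

V_out ≈ 0.997 V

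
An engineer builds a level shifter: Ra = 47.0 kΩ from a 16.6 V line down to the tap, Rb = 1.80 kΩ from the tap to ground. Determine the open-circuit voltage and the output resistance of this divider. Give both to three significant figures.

V_th is the open-circuit tap voltage: 16.6 × 1.80/(47.0 + 1.80) = 0.612 V.
With the supply zeroed, Ra and Rb appear in parallel from the tap: R_th = Ra‖Rb = (47.0 × 1.80)/48.80 = 1.73 kΩ.

V_th = 0.612 V, R_th = 1.73 kΩ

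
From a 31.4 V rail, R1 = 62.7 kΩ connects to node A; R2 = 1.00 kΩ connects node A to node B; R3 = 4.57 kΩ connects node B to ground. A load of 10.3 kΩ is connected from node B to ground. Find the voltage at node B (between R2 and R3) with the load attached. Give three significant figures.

At node B, R3 is in parallel with the load: R3‖R_L = 3.166 kΩ.
Below node A the resistance is R2 + (R3‖R_L) = 4.166 kΩ, so V_A = 31.4 × 4.166/66.87 = 1.956 V.
Then V_B = V_A × (R3‖R_L)/(R2 + R3‖R_L) = 1.956 × 3.166/4.166 = 1.49 V.

V ≈ 1.49 V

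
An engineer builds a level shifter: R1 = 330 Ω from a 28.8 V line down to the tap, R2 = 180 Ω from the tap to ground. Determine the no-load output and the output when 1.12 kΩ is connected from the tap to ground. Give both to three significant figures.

Open-circuit: V = 28.8 × 180/(330 + 180) = 10.2 V.
With the load, R2 becomes R2‖R_L = 155.1 Ω, so V = 28.8 × 155.1/485.1 = 9.21 V.

Unloaded: 10.2 V; loaded: 9.21 V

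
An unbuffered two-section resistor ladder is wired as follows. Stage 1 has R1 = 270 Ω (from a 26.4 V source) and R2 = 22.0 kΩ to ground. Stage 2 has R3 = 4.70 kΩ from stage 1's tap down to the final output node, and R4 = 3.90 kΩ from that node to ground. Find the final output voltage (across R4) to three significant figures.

Stage 2 presents R3+R4 = 8600 Ω as a load on stage 1's tap.
Stage 1's lower leg becomes R2‖(R3+R4) = 6183 Ω, so V_mid = 26.4 × 6183/6453 = 25.30 V.
Stage 2 is itself unloaded: V_out = V_mid × R4/(R3+R4) = 25.30 × 3900/8600 = 11.5 V.

V_out ≈ 11.5 V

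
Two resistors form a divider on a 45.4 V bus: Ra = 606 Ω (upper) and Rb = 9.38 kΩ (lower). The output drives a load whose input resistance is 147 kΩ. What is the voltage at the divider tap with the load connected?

The load sits in parallel with Rb: Rb‖R_L = (9380 × 147000) / (9380 + 147000) = 8817 Ω.
V_out = 45.4 × 8817 / (606 + 8817) = 45.4 × 8817/9423 = 42.5 V.
(Unloaded it would have been 42.6 V.)

V_out ≈ 42.5 V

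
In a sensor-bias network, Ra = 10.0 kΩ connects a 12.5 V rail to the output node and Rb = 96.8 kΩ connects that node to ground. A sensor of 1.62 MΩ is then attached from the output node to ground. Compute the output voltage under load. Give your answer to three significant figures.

V_out ≈ 11.3 V

The load sits in parallel with Rb: Rb‖R_L = (96.8 × 1620) / (96.8 + 1620) = 91.34 kΩ.
V_out = 12.5 × 91.34 / (10.0 + 91.34) = 12.5 × 91.34/101.3 = 11.3 V.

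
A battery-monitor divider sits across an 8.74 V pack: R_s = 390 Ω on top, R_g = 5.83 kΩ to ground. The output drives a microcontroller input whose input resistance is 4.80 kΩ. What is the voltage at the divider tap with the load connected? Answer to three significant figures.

The load sits in parallel with R_g: R_g‖R_L = (5830 × 4800) / (5830 + 4800) = 2633 Ω.
V_out = 8.74 × 2633 / (390 + 2633) = 8.74 × 2633/3023 = 7.61 V.
(Unloaded it would have been 8.19 V.)

V_out ≈ 7.61 V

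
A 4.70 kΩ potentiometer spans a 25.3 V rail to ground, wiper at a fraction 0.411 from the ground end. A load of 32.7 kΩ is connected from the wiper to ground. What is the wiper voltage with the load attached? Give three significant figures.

The wiper splits the pot into (1−α)R = 2.768 kΩ above and αR = 1.932 kΩ below.
Lower section ‖ load = 1.824 kΩ.
V_wiper = 25.3 × 1.824/(2.768 + 1.824) = 10.0 V.

V ≈ 10.0 V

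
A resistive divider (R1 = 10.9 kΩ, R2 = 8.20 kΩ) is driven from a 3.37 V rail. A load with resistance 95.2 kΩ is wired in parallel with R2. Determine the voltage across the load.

V_out ≈ 1.38 V

The load sits in parallel with R2: R2‖R_L = (8.20 × 95.2) / (8.20 + 95.2) = 7.550 kΩ.
V_out = 3.37 × 7.550 / (10.9 + 7.550) = 3.37 × 7.550/18.45 = 1.38 V.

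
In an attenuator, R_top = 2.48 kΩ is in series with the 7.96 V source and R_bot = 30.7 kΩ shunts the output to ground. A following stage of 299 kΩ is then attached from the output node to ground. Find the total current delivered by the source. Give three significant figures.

R_bot‖R_L = 27.84 kΩ, so the source sees R_top + R_bot‖R_L = 30.32 kΩ.
I = 7.96 V / 30.32 kΩ = 0.263 mA.

I ≈ 0.263 mA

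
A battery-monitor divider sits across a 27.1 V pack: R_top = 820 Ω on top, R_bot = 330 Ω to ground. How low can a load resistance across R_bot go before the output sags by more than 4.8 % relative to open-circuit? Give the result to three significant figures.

Output resistance R_th = R_top‖R_bot = (820 × 330)/1150 = 235.3 Ω.
The fractional drop is R_th/(R_th + R_L); requiring this ≤ 0.0480 gives R_L ≥ R_th(1/0.0480 − 1) = 235.3 × 19.83 = 4.67 kΩ.

R_L(min) ≈ 4.67 kΩ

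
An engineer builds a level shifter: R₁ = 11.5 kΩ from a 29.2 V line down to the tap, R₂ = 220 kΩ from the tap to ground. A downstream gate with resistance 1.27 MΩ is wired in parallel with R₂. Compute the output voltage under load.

V_out ≈ 27.5 V

The load sits in parallel with R₂: R₂‖R_L = (220 × 1270) / (220 + 1270) = 187.5 kΩ.
V_out = 29.2 × 187.5 / (11.5 + 187.5) = 29.2 × 187.5/199.0 = 27.5 V.
(Unloaded it would have been 27.7 V.)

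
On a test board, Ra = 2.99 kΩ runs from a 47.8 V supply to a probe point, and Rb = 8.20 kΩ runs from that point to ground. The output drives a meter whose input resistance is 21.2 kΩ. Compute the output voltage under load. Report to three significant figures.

The load sits in parallel with Rb: Rb‖R_L = (8.20 × 21.2) / (8.20 + 21.2) = 5.913 kΩ.
V_out = 47.8 × 5.913 / (2.99 + 5.913) = 47.8 × 5.913/8.903 = 31.7 V.
(Unloaded it would have been 35.0 V.)

V_out ≈ 31.7 V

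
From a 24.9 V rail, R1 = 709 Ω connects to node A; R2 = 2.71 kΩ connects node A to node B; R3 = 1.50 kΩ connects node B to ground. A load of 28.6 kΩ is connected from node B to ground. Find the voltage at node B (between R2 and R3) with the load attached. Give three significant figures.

V ≈ 7.33 V

At node B, R3 is in parallel with the load: R3‖R_L = 1425 Ω.
Below node A the resistance is R2 + (R3‖R_L) = 4135 Ω, so V_A = 24.9 × 4135/4844 = 21.26 V.
Then V_B = V_A × (R3‖R_L)/(R2 + R3‖R_L) = 21.26 × 1425/4135 = 7.33 V.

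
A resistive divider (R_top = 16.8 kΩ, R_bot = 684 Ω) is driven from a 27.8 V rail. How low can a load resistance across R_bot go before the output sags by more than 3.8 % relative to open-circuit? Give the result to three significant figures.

R_L(min) ≈ 16.6 kΩ

Output resistance R_th = R_top‖R_bot = (16800 × 684)/17480 = 657.2 Ω.
The fractional drop is R_th/(R_th + R_L); requiring this ≤ 0.0380 gives R_L ≥ R_th(1/0.0380 − 1) = 657.2 × 25.32 = 16.6 kΩ.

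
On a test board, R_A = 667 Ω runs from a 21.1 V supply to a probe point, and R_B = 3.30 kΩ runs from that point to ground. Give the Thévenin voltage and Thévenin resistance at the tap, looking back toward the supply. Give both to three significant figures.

V_th is the open-circuit tap voltage: 21.1 × 3300/(667 + 3300) = 17.6 V.
With the supply zeroed, R_A and R_B appear in parallel from the tap: R_th = R_A‖R_B = (667 × 3300)/3967 = 555 Ω.

V_th = 17.6 V, R_th = 555 Ω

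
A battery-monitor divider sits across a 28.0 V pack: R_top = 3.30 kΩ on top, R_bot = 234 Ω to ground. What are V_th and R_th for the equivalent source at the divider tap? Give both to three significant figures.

V_th is the open-circuit tap voltage: 28.0 × 234/(3300 + 234) = 1.85 V.
With the supply zeroed, R_top and R_bot appear in parallel from the tap: R_th = R_top‖R_bot = (3300 × 234)/3534 = 219 Ω.

V_th = 1.85 V, R_th = 219 Ω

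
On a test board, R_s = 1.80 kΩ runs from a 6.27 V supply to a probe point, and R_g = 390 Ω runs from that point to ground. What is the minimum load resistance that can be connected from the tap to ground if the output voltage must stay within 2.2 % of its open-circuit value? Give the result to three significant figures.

Output resistance R_th = R_s‖R_g = (1800 × 390)/2190 = 320.5 Ω.
The fractional drop is R_th/(R_th + R_L); requiring this ≤ 0.0220 gives R_L ≥ R_th(1/0.0220 − 1) = 320.5 × 44.45 = 14.2 kΩ.

R_L(min) ≈ 14.2 kΩ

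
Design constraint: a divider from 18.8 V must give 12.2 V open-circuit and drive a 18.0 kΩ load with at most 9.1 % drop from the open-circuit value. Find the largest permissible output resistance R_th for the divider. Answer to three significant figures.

Loading drop = R_th/(R_th + R_L) ≤ 0.0910, so R_th ≤ R_L · ε/(1−ε) = 18.0 kΩ × 0.0910/0.9090 = 1.80 kΩ.
(Any R1, R2 with R2/(R1+R2) = 0.649 and R1‖R2 ≤ 1.80 kΩ will meet the spec.)

R_th ≤ 1.80 kΩ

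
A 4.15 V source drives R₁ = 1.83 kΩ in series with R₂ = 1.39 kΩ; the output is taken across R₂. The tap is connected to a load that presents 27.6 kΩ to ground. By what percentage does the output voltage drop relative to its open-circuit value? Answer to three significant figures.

The divider's output (Thévenin) resistance is R₁‖R₂ = 0.7900 kΩ.
Fractional drop under load = R_th/(R_th + R_L) = 0.7900 / (0.7900 + 27.6) = 0.02783.
So the output falls by 2.78 %.

2.78 %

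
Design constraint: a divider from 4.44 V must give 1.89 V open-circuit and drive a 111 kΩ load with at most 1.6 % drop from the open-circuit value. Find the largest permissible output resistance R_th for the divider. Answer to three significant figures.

R_th ≤ 1.80 kΩ

Loading drop = R_th/(R_th + R_L) ≤ 0.0160, so R_th ≤ R_L · ε/(1−ε) = 111 kΩ × 0.0160/0.9840 = 1.80 kΩ.
(Any R1, R2 with R2/(R1+R2) = 0.426 and R1‖R2 ≤ 1.80 kΩ will meet the spec.)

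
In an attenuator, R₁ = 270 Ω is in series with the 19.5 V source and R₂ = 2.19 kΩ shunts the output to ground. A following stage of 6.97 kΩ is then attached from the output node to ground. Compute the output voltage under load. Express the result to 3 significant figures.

V_out ≈ 16.8 V

The load sits in parallel with R₂: R₂‖R_L = (2190 × 6970) / (2190 + 6970) = 1666 Ω.
V_out = 19.5 × 1666 / (270 + 1666) = 19.5 × 1666/1936 = 16.8 V.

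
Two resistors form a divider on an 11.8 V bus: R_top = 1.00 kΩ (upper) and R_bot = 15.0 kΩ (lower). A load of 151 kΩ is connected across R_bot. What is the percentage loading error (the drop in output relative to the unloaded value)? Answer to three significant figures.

The divider's output (Thévenin) resistance is R_top‖R_bot = 0.9375 kΩ.
Fractional drop under load = R_th/(R_th + R_L) = 0.9375 / (0.9375 + 151) = 0.006170.
So the output falls by 0.617 %.

0.617 %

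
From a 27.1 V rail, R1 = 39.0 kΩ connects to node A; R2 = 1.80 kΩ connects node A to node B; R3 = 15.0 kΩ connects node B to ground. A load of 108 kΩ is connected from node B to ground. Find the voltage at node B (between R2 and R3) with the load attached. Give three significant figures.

At node B, R3 is in parallel with the load: R3‖R_L = 13.17 kΩ.
Below node A the resistance is R2 + (R3‖R_L) = 14.97 kΩ, so V_A = 27.1 × 14.97/53.97 = 7.517 V.
Then V_B = V_A × (R3‖R_L)/(R2 + R3‖R_L) = 7.517 × 13.17/14.97 = 6.61 V.

V ≈ 6.61 V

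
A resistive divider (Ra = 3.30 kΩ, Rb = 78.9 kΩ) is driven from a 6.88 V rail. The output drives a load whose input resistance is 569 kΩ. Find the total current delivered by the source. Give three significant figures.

I ≈ 0.0948 mA

Rb‖R_L = 69.29 kΩ, so the source sees Ra + Rb‖R_L = 72.59 kΩ.
I = 6.88 V / 72.59 kΩ = 0.0948 mA.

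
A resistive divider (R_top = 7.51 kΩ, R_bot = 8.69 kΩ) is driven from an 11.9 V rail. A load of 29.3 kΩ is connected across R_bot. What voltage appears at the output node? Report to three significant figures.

V_out ≈ 5.61 V

The load sits in parallel with R_bot: R_bot‖R_L = (8.69 × 29.3) / (8.69 + 29.3) = 6.702 kΩ.
V_out = 11.9 × 6.702 / (7.51 + 6.702) = 11.9 × 6.702/14.21 = 5.61 V.
(Unloaded it would have been 6.38 V.)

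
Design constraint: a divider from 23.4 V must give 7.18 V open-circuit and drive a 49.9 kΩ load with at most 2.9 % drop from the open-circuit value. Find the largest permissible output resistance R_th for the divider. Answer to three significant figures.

Loading drop = R_th/(R_th + R_L) ≤ 0.0290, so R_th ≤ R_L · ε/(1−ε) = 49.9 kΩ × 0.0290/0.9710 = 1.49 kΩ.

R_th ≤ 1.49 kΩ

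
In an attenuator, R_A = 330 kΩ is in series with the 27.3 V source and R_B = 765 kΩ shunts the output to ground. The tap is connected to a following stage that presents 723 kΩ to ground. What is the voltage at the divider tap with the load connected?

V_out ≈ 14.5 V

The load sits in parallel with R_B: R_B‖R_L = (765 × 723) / (765 + 723) = 371.7 kΩ.
V_out = 27.3 × 371.7 / (330 + 371.7) = 27.3 × 371.7/701.7 = 14.5 V.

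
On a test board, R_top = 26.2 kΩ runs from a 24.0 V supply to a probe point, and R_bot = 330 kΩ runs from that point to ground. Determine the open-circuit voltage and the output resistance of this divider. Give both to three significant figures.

V_th is the open-circuit tap voltage: 24.0 × 330/(26.2 + 330) = 22.2 V.
With the supply zeroed, R_top and R_bot appear in parallel from the tap: R_th = R_top‖R_bot = (26.2 × 330)/356.2 = 24.3 kΩ.

V_th = 22.2 V, R_th = 24.3 kΩ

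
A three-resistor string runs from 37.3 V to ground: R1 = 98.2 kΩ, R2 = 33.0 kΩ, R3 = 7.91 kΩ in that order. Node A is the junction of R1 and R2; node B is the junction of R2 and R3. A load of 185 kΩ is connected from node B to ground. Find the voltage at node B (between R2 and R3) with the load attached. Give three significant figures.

V ≈ 2.04 V

At node B, R3 is in parallel with the load: R3‖R_L = 7.586 kΩ.
Below node A the resistance is R2 + (R3‖R_L) = 40.59 kΩ, so V_A = 37.3 × 40.59/138.8 = 10.91 V.
Then V_B = V_A × (R3‖R_L)/(R2 + R3‖R_L) = 10.91 × 7.586/40.59 = 2.04 V.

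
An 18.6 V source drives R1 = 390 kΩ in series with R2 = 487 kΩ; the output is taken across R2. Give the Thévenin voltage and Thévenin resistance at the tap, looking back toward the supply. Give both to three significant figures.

V_th = 10.3 V, R_th = 217 kΩ

V_th is the open-circuit tap voltage: 18.6 × 487/(390 + 487) = 10.3 V.
With the supply zeroed, R1 and R2 appear in parallel from the tap: R_th = R1‖R2 = (390 × 487)/877.0 = 217 kΩ.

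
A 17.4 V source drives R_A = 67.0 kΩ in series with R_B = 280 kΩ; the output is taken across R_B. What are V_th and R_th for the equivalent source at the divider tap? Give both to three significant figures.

V_th is the open-circuit tap voltage: 17.4 × 280/(67.0 + 280) = 14.0 V.
With the supply zeroed, R_A and R_B appear in parallel from the tap: R_th = R_A‖R_B = (67.0 × 280)/347.0 = 54.1 kΩ.

V_th = 14.0 V, R_th = 54.1 kΩ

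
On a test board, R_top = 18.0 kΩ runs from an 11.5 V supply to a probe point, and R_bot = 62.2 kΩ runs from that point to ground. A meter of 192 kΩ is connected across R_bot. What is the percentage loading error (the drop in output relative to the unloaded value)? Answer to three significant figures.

The divider's output (Thévenin) resistance is R_top‖R_bot = 13.96 kΩ.
Fractional drop under load = R_th/(R_th + R_L) = 13.96 / (13.96 + 192) = 0.06778.
So the output falls by 6.78 %.

6.78 %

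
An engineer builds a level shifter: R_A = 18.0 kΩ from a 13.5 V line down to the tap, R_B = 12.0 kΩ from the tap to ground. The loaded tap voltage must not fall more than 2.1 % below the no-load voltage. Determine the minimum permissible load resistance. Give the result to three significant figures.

Output resistance R_th = R_A‖R_B = (18.0 × 12.0)/30.00 = 7.200 kΩ.
The fractional drop is R_th/(R_th + R_L); requiring this ≤ 0.0210 gives R_L ≥ R_th(1/0.0210 − 1) = 7.200 × 46.62 = 336 kΩ.

R_L(min) ≈ 336 kΩ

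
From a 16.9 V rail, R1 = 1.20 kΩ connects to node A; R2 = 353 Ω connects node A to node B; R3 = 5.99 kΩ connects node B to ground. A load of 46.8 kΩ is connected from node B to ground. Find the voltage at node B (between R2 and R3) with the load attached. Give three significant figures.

V ≈ 13.1 V

At node B, R3 is in parallel with the load: R3‖R_L = 5310 Ω.
Below node A the resistance is R2 + (R3‖R_L) = 5663 Ω, so V_A = 16.9 × 5663/6863 = 13.95 V.
Then V_B = V_A × (R3‖R_L)/(R2 + R3‖R_L) = 13.95 × 5310/5663 = 13.1 V.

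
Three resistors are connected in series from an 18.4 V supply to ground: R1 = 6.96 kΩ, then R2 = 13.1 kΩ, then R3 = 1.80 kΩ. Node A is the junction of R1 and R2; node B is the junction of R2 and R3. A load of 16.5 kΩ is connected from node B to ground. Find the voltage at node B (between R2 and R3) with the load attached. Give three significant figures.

At node B, R3 is in parallel with the load: R3‖R_L = 1.623 kΩ.
Below node A the resistance is R2 + (R3‖R_L) = 14.72 kΩ, so V_A = 18.4 × 14.72/21.68 = 12.49 V.
Then V_B = V_A × (R3‖R_L)/(R2 + R3‖R_L) = 12.49 × 1.623/14.72 = 1.38 V.

V ≈ 1.38 V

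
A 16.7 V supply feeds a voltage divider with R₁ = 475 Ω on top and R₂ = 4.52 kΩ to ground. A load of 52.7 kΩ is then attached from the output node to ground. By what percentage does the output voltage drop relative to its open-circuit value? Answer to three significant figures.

0.809 %

The divider's output (Thévenin) resistance is R₁‖R₂ = 429.8 Ω.
Fractional drop under load = R_th/(R_th + R_L) = 429.8 / (429.8 + 52700) = 0.008090.
So the output falls by 0.809 %.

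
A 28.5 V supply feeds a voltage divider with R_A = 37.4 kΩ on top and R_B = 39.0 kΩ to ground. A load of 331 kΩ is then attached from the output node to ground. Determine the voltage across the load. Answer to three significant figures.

V_out ≈ 13.8 V

The load sits in parallel with R_B: R_B‖R_L = (39.0 × 331) / (39.0 + 331) = 34.89 kΩ.
V_out = 28.5 × 34.89 / (37.4 + 34.89) = 28.5 × 34.89/72.29 = 13.8 V.
(Unloaded it would have been 14.5 V.)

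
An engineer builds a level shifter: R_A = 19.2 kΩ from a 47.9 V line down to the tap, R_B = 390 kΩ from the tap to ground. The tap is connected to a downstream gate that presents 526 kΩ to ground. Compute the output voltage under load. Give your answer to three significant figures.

The load sits in parallel with R_B: R_B‖R_L = (390 × 526) / (390 + 526) = 224.0 kΩ.
V_out = 47.9 × 224.0 / (19.2 + 224.0) = 47.9 × 224.0/243.2 = 44.1 V.
(Unloaded it would have been 45.7 V.)

V_out ≈ 44.1 V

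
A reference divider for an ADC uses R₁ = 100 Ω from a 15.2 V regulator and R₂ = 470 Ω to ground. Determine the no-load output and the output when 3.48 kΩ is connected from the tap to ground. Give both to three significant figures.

Unloaded: 12.5 V; loaded: 12.2 V

Open-circuit: V = 15.2 × 470/(100 + 470) = 12.5 V.
With the load, R₂ becomes R₂‖R_L = 414.1 Ω, so V = 15.2 × 414.1/514.1 = 12.2 V.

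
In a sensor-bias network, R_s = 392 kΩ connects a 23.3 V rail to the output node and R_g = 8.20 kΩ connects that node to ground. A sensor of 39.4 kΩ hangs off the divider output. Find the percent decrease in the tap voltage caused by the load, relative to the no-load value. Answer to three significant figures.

16.9 %

The divider's output (Thévenin) resistance is R_s‖R_g = 8.032 kΩ.
Fractional drop under load = R_th/(R_th + R_L) = 8.032 / (8.032 + 39.4) = 0.1693.
So the output falls by 16.9 %.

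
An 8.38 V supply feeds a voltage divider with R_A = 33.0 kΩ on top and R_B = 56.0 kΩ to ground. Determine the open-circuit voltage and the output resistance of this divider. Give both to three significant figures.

V_th = 5.27 V, R_th = 20.8 kΩ

V_th is the open-circuit tap voltage: 8.38 × 56.0/(33.0 + 56.0) = 5.27 V.
With the supply zeroed, R_A and R_B appear in parallel from the tap: R_th = R_A‖R_B = (33.0 × 56.0)/89.00 = 20.8 kΩ.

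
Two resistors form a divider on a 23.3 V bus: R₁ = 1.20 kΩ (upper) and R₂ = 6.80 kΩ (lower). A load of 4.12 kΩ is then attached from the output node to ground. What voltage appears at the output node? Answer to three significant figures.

The load sits in parallel with R₂: R₂‖R_L = (6.80 × 4.12) / (6.80 + 4.12) = 2.566 kΩ.
V_out = 23.3 × 2.566 / (1.20 + 2.566) = 23.3 × 2.566/3.766 = 15.9 V.
(Unloaded it would have been 19.8 V.)

V_out ≈ 15.9 V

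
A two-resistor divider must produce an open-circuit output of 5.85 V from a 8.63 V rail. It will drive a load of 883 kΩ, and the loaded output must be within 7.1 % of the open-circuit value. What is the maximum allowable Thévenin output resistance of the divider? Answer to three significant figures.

Loading drop = R_th/(R_th + R_L) ≤ 0.0710, so R_th ≤ R_L · ε/(1−ε) = 883 kΩ × 0.0710/0.9290 = 67.5 kΩ.

R_th ≤ 67.5 kΩ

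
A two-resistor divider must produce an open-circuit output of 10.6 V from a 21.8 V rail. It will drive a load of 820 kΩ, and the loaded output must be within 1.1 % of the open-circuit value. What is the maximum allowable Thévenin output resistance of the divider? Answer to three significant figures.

R_th ≤ 9.12 kΩ

Loading drop = R_th/(R_th + R_L) ≤ 0.0110, so R_th ≤ R_L · ε/(1−ε) = 820 kΩ × 0.0110/0.9890 = 9.12 kΩ.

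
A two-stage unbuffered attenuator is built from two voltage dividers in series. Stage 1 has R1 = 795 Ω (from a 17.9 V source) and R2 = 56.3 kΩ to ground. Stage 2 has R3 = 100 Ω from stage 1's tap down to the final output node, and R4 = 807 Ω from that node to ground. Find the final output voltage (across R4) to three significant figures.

Stage 2 presents R3+R4 = 907.0 Ω as a load on stage 1's tap.
Stage 1's lower leg becomes R2‖(R3+R4) = 892.6 Ω, so V_mid = 17.9 × 892.6/1688 = 9.468 V.
Stage 2 is itself unloaded: V_out = V_mid × R4/(R3+R4) = 9.468 × 807/907.0 = 8.42 V.

V_out ≈ 8.42 V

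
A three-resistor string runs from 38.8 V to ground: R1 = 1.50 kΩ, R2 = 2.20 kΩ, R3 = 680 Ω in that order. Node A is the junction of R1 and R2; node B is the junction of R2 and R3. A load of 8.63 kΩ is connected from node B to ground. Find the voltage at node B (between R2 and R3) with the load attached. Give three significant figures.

At node B, R3 is in parallel with the load: R3‖R_L = 630.3 Ω.
Below node A the resistance is R2 + (R3‖R_L) = 2830 Ω, so V_A = 38.8 × 2830/4330 = 25.36 V.
Then V_B = V_A × (R3‖R_L)/(R2 + R3‖R_L) = 25.36 × 630.3/2830 = 5.65 V.

V ≈ 5.65 V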